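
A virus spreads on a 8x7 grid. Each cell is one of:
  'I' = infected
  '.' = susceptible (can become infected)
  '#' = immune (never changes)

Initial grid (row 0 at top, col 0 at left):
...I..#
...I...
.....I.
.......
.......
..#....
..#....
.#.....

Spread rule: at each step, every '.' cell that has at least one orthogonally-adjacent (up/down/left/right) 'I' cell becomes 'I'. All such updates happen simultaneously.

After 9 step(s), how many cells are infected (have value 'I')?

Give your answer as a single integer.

Answer: 52

Derivation:
Step 0 (initial): 3 infected
Step 1: +9 new -> 12 infected
Step 2: +9 new -> 21 infected
Step 3: +8 new -> 29 infected
Step 4: +7 new -> 36 infected
Step 5: +6 new -> 42 infected
Step 6: +5 new -> 47 infected
Step 7: +3 new -> 50 infected
Step 8: +1 new -> 51 infected
Step 9: +1 new -> 52 infected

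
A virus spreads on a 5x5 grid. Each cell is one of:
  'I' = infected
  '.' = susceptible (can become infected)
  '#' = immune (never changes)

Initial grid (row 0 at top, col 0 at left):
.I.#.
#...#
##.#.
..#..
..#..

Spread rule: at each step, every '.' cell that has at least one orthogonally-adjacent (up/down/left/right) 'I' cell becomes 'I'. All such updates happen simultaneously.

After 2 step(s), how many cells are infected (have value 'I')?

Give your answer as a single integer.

Answer: 5

Derivation:
Step 0 (initial): 1 infected
Step 1: +3 new -> 4 infected
Step 2: +1 new -> 5 infected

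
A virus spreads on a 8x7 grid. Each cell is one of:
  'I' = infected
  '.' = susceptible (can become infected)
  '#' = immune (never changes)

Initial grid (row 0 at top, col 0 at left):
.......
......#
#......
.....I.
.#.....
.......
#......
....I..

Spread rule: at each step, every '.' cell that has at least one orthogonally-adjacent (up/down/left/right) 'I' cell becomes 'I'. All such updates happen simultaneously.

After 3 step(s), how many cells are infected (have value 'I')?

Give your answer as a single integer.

Step 0 (initial): 2 infected
Step 1: +7 new -> 9 infected
Step 2: +12 new -> 21 infected
Step 3: +10 new -> 31 infected

Answer: 31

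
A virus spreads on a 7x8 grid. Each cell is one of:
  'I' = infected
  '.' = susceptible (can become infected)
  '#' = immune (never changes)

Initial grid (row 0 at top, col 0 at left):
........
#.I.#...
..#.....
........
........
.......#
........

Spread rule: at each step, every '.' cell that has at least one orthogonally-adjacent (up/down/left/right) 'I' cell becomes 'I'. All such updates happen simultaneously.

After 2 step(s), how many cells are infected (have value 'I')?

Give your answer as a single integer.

Step 0 (initial): 1 infected
Step 1: +3 new -> 4 infected
Step 2: +4 new -> 8 infected

Answer: 8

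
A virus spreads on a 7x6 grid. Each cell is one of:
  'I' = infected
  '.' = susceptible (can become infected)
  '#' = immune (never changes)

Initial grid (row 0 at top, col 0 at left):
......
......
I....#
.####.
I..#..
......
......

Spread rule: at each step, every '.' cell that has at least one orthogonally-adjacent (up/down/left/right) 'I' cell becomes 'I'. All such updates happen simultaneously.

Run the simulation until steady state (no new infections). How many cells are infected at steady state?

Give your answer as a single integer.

Step 0 (initial): 2 infected
Step 1: +5 new -> 7 infected
Step 2: +6 new -> 13 infected
Step 3: +5 new -> 18 infected
Step 4: +5 new -> 23 infected
Step 5: +4 new -> 27 infected
Step 6: +5 new -> 32 infected
Step 7: +3 new -> 35 infected
Step 8: +1 new -> 36 infected
Step 9: +0 new -> 36 infected

Answer: 36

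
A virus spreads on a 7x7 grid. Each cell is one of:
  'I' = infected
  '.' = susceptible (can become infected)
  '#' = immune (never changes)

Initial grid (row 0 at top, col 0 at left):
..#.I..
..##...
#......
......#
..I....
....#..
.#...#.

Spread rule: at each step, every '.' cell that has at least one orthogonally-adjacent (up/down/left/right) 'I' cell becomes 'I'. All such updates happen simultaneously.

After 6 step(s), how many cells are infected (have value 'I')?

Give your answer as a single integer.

Answer: 41

Derivation:
Step 0 (initial): 2 infected
Step 1: +7 new -> 9 infected
Step 2: +11 new -> 20 infected
Step 3: +9 new -> 29 infected
Step 4: +7 new -> 36 infected
Step 5: +3 new -> 39 infected
Step 6: +2 new -> 41 infected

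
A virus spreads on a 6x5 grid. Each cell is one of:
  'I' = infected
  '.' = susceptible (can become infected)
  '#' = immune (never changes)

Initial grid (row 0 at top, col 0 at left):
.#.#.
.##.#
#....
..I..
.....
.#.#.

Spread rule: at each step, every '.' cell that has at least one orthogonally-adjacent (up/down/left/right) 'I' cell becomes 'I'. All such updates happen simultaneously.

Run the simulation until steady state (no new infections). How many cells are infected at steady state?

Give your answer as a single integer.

Step 0 (initial): 1 infected
Step 1: +4 new -> 5 infected
Step 2: +7 new -> 12 infected
Step 3: +4 new -> 16 infected
Step 4: +2 new -> 18 infected
Step 5: +0 new -> 18 infected

Answer: 18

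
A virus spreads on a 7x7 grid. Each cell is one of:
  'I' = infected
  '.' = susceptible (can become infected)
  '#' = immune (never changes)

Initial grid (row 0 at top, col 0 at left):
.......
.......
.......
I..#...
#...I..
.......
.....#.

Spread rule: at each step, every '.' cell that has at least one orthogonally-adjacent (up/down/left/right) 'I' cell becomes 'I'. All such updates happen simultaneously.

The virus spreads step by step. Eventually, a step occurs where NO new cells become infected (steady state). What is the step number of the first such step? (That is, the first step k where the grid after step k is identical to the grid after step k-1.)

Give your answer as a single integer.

Answer: 7

Derivation:
Step 0 (initial): 2 infected
Step 1: +6 new -> 8 infected
Step 2: +11 new -> 19 infected
Step 3: +11 new -> 30 infected
Step 4: +10 new -> 40 infected
Step 5: +5 new -> 45 infected
Step 6: +1 new -> 46 infected
Step 7: +0 new -> 46 infected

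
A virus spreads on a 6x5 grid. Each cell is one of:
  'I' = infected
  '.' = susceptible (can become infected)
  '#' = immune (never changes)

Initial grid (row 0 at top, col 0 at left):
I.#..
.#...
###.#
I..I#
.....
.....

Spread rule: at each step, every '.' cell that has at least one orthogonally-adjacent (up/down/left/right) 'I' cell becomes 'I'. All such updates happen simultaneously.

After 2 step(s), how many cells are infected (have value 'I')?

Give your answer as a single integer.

Step 0 (initial): 3 infected
Step 1: +7 new -> 10 infected
Step 2: +6 new -> 16 infected

Answer: 16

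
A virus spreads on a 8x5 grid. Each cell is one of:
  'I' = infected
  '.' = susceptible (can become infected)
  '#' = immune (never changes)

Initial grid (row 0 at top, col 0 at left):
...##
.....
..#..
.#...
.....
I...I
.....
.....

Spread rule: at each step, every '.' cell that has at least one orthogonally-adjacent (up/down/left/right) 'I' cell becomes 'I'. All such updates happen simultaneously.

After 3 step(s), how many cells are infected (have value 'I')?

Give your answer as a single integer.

Answer: 24

Derivation:
Step 0 (initial): 2 infected
Step 1: +6 new -> 8 infected
Step 2: +9 new -> 17 infected
Step 3: +7 new -> 24 infected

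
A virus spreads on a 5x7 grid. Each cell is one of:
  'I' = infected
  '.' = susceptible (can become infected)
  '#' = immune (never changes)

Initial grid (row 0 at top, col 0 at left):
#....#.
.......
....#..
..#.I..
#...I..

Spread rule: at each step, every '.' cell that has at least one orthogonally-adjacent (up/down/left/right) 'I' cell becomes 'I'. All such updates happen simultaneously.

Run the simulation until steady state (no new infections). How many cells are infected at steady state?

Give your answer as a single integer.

Step 0 (initial): 2 infected
Step 1: +4 new -> 6 infected
Step 2: +5 new -> 11 infected
Step 3: +5 new -> 16 infected
Step 4: +6 new -> 22 infected
Step 5: +6 new -> 28 infected
Step 6: +2 new -> 30 infected
Step 7: +0 new -> 30 infected

Answer: 30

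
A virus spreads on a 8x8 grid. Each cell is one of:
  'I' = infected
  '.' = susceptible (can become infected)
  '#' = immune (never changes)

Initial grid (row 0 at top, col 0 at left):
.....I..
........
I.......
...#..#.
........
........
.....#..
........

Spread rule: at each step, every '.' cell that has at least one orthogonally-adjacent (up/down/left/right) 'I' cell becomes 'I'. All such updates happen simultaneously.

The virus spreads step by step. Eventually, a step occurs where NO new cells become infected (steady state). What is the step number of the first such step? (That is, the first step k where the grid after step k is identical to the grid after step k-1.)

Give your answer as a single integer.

Step 0 (initial): 2 infected
Step 1: +6 new -> 8 infected
Step 2: +10 new -> 18 infected
Step 3: +12 new -> 30 infected
Step 4: +6 new -> 36 infected
Step 5: +8 new -> 44 infected
Step 6: +6 new -> 50 infected
Step 7: +5 new -> 55 infected
Step 8: +4 new -> 59 infected
Step 9: +2 new -> 61 infected
Step 10: +0 new -> 61 infected

Answer: 10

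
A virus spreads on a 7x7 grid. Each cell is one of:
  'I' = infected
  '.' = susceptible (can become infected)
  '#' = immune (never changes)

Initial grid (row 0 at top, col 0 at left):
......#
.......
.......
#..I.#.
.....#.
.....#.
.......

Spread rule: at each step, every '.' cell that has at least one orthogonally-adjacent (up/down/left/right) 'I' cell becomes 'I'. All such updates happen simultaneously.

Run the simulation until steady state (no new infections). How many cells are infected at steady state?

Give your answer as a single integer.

Answer: 44

Derivation:
Step 0 (initial): 1 infected
Step 1: +4 new -> 5 infected
Step 2: +7 new -> 12 infected
Step 3: +9 new -> 21 infected
Step 4: +10 new -> 31 infected
Step 5: +8 new -> 39 infected
Step 6: +4 new -> 43 infected
Step 7: +1 new -> 44 infected
Step 8: +0 new -> 44 infected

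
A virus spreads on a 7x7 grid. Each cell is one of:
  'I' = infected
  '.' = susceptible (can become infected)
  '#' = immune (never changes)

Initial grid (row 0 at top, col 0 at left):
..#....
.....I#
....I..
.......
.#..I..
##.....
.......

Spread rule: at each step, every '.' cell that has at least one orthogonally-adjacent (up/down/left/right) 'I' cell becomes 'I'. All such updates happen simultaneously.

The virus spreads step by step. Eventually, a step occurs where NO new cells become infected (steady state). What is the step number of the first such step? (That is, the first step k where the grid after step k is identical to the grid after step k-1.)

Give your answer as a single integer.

Answer: 7

Derivation:
Step 0 (initial): 3 infected
Step 1: +8 new -> 11 infected
Step 2: +12 new -> 23 infected
Step 3: +9 new -> 32 infected
Step 4: +5 new -> 37 infected
Step 5: +4 new -> 41 infected
Step 6: +3 new -> 44 infected
Step 7: +0 new -> 44 infected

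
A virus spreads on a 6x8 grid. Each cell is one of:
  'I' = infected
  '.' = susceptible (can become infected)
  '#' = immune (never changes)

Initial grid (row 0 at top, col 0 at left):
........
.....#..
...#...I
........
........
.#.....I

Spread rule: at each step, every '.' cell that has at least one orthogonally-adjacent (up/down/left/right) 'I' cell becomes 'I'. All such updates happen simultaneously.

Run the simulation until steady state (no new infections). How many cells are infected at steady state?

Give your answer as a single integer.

Answer: 45

Derivation:
Step 0 (initial): 2 infected
Step 1: +5 new -> 7 infected
Step 2: +6 new -> 13 infected
Step 3: +5 new -> 18 infected
Step 4: +5 new -> 23 infected
Step 5: +5 new -> 28 infected
Step 6: +4 new -> 32 infected
Step 7: +5 new -> 37 infected
Step 8: +5 new -> 42 infected
Step 9: +3 new -> 45 infected
Step 10: +0 new -> 45 infected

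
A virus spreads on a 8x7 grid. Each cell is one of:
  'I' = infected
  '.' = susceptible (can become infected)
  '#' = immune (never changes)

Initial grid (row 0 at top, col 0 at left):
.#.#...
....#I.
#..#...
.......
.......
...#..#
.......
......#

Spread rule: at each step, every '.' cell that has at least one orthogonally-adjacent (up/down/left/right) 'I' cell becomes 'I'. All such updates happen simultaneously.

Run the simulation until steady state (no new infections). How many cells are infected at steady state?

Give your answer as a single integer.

Answer: 48

Derivation:
Step 0 (initial): 1 infected
Step 1: +3 new -> 4 infected
Step 2: +5 new -> 9 infected
Step 3: +3 new -> 12 infected
Step 4: +4 new -> 16 infected
Step 5: +4 new -> 20 infected
Step 6: +6 new -> 26 infected
Step 7: +7 new -> 33 infected
Step 8: +7 new -> 40 infected
Step 9: +4 new -> 44 infected
Step 10: +3 new -> 47 infected
Step 11: +1 new -> 48 infected
Step 12: +0 new -> 48 infected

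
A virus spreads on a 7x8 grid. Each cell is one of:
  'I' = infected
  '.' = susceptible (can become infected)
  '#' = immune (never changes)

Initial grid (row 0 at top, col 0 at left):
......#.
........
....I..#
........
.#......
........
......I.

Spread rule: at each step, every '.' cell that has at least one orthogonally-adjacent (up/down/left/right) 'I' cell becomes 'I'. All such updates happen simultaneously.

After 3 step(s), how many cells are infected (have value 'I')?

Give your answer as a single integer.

Step 0 (initial): 2 infected
Step 1: +7 new -> 9 infected
Step 2: +12 new -> 21 infected
Step 3: +12 new -> 33 infected

Answer: 33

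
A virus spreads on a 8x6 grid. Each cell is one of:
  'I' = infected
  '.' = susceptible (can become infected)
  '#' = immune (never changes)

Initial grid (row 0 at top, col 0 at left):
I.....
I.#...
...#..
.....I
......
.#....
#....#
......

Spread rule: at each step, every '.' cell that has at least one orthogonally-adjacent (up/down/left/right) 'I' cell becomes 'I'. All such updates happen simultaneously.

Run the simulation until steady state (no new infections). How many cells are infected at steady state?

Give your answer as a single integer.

Step 0 (initial): 3 infected
Step 1: +6 new -> 9 infected
Step 2: +8 new -> 17 infected
Step 3: +9 new -> 26 infected
Step 4: +7 new -> 33 infected
Step 5: +3 new -> 36 infected
Step 6: +3 new -> 39 infected
Step 7: +2 new -> 41 infected
Step 8: +1 new -> 42 infected
Step 9: +1 new -> 43 infected
Step 10: +0 new -> 43 infected

Answer: 43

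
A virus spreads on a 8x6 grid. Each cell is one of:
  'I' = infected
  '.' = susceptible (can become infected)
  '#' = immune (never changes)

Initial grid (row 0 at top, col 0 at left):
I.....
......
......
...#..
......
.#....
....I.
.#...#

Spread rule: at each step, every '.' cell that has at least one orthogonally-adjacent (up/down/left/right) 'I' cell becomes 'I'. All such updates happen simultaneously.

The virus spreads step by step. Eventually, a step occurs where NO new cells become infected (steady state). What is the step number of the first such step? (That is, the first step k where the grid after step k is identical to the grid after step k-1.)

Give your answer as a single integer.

Answer: 7

Derivation:
Step 0 (initial): 2 infected
Step 1: +6 new -> 8 infected
Step 2: +8 new -> 16 infected
Step 3: +10 new -> 26 infected
Step 4: +9 new -> 35 infected
Step 5: +8 new -> 43 infected
Step 6: +1 new -> 44 infected
Step 7: +0 new -> 44 infected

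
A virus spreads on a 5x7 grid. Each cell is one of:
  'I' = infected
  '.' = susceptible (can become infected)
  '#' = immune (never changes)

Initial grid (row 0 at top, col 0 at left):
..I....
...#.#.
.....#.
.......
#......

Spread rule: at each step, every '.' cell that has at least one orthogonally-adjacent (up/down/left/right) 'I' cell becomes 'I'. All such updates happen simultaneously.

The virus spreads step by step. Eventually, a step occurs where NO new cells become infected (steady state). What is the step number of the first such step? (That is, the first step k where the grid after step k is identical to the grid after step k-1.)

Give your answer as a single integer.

Step 0 (initial): 1 infected
Step 1: +3 new -> 4 infected
Step 2: +4 new -> 8 infected
Step 3: +6 new -> 14 infected
Step 4: +6 new -> 20 infected
Step 5: +5 new -> 25 infected
Step 6: +3 new -> 28 infected
Step 7: +2 new -> 30 infected
Step 8: +1 new -> 31 infected
Step 9: +0 new -> 31 infected

Answer: 9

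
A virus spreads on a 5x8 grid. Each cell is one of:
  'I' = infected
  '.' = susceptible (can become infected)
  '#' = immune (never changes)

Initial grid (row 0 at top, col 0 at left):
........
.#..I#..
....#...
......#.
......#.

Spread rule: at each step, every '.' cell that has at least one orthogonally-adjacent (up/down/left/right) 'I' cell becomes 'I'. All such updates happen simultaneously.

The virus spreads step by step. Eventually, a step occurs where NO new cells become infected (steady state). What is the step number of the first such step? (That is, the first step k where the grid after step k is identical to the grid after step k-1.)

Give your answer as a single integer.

Step 0 (initial): 1 infected
Step 1: +2 new -> 3 infected
Step 2: +4 new -> 7 infected
Step 3: +4 new -> 11 infected
Step 4: +7 new -> 18 infected
Step 5: +8 new -> 26 infected
Step 6: +6 new -> 32 infected
Step 7: +2 new -> 34 infected
Step 8: +1 new -> 35 infected
Step 9: +0 new -> 35 infected

Answer: 9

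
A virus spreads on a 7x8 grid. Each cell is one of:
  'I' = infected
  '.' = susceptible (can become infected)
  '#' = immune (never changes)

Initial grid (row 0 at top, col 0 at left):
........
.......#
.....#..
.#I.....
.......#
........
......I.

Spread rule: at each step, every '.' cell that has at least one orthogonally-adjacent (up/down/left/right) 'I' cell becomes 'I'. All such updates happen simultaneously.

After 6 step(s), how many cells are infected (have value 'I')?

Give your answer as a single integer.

Step 0 (initial): 2 infected
Step 1: +6 new -> 8 infected
Step 2: +11 new -> 19 infected
Step 3: +15 new -> 34 infected
Step 4: +9 new -> 43 infected
Step 5: +6 new -> 49 infected
Step 6: +2 new -> 51 infected

Answer: 51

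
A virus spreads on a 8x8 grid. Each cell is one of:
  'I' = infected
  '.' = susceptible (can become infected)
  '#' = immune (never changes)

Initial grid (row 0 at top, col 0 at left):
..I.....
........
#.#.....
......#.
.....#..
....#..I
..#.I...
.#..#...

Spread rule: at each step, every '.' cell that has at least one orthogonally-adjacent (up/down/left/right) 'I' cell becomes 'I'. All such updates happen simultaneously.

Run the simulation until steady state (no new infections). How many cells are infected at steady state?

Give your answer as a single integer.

Answer: 56

Derivation:
Step 0 (initial): 3 infected
Step 1: +8 new -> 11 infected
Step 2: +12 new -> 23 infected
Step 3: +10 new -> 33 infected
Step 4: +10 new -> 43 infected
Step 5: +9 new -> 52 infected
Step 6: +3 new -> 55 infected
Step 7: +1 new -> 56 infected
Step 8: +0 new -> 56 infected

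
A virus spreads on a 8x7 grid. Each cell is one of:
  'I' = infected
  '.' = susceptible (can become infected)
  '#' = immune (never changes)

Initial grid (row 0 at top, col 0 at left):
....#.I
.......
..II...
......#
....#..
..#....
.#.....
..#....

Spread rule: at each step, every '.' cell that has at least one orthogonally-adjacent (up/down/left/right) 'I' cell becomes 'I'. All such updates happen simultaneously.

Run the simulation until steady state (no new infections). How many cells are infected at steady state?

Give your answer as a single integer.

Step 0 (initial): 3 infected
Step 1: +8 new -> 11 infected
Step 2: +12 new -> 23 infected
Step 3: +6 new -> 29 infected
Step 4: +6 new -> 35 infected
Step 5: +6 new -> 41 infected
Step 6: +4 new -> 45 infected
Step 7: +3 new -> 48 infected
Step 8: +2 new -> 50 infected
Step 9: +0 new -> 50 infected

Answer: 50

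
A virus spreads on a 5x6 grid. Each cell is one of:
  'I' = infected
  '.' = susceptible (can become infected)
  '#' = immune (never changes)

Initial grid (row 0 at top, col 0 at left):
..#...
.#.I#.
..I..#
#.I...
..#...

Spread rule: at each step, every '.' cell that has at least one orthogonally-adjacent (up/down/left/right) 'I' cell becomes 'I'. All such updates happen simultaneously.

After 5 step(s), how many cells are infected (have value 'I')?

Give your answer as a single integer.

Step 0 (initial): 3 infected
Step 1: +6 new -> 9 infected
Step 2: +6 new -> 15 infected
Step 3: +5 new -> 20 infected
Step 4: +3 new -> 23 infected
Step 5: +1 new -> 24 infected

Answer: 24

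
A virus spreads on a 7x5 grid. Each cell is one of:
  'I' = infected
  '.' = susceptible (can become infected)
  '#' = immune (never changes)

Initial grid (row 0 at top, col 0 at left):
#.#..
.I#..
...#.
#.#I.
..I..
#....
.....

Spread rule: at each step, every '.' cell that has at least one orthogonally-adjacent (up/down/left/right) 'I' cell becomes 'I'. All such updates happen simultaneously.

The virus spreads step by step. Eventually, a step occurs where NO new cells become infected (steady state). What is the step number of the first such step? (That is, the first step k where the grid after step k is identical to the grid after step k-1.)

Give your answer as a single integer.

Step 0 (initial): 3 infected
Step 1: +7 new -> 10 infected
Step 2: +9 new -> 19 infected
Step 3: +4 new -> 23 infected
Step 4: +4 new -> 27 infected
Step 5: +1 new -> 28 infected
Step 6: +0 new -> 28 infected

Answer: 6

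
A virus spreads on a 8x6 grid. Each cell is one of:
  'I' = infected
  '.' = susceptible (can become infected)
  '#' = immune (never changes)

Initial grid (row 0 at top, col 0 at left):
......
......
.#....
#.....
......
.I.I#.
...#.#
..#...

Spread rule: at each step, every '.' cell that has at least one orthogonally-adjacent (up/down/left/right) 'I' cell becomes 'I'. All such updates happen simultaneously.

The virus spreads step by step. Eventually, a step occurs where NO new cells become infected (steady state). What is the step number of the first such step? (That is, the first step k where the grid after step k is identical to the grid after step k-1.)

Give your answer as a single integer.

Step 0 (initial): 2 infected
Step 1: +5 new -> 7 infected
Step 2: +8 new -> 15 infected
Step 3: +5 new -> 20 infected
Step 4: +5 new -> 25 infected
Step 5: +4 new -> 29 infected
Step 6: +4 new -> 33 infected
Step 7: +3 new -> 36 infected
Step 8: +2 new -> 38 infected
Step 9: +0 new -> 38 infected

Answer: 9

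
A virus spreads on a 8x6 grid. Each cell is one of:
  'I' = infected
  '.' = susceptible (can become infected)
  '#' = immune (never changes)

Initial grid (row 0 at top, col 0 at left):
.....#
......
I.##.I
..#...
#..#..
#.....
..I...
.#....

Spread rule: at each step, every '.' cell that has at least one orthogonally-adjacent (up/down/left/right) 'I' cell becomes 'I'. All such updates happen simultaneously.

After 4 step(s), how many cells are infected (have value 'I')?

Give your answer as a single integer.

Step 0 (initial): 3 infected
Step 1: +10 new -> 13 infected
Step 2: +12 new -> 25 infected
Step 3: +12 new -> 37 infected
Step 4: +3 new -> 40 infected

Answer: 40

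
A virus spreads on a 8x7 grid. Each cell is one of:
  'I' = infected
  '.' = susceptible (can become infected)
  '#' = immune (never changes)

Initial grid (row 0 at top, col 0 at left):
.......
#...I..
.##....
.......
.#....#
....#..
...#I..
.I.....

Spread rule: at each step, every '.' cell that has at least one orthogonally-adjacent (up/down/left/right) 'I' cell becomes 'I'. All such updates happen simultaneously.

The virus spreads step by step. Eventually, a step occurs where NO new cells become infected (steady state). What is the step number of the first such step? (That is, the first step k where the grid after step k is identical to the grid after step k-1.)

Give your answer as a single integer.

Answer: 7

Derivation:
Step 0 (initial): 3 infected
Step 1: +9 new -> 12 infected
Step 2: +14 new -> 26 infected
Step 3: +12 new -> 38 infected
Step 4: +7 new -> 45 infected
Step 5: +3 new -> 48 infected
Step 6: +1 new -> 49 infected
Step 7: +0 new -> 49 infected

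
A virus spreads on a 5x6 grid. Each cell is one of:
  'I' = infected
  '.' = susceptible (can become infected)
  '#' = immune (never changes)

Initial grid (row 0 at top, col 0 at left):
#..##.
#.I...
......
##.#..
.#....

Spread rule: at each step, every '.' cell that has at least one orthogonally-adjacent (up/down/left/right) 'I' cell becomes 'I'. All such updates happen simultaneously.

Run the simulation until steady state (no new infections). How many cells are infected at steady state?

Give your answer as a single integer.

Step 0 (initial): 1 infected
Step 1: +4 new -> 5 infected
Step 2: +5 new -> 10 infected
Step 3: +4 new -> 14 infected
Step 4: +4 new -> 18 infected
Step 5: +2 new -> 20 infected
Step 6: +1 new -> 21 infected
Step 7: +0 new -> 21 infected

Answer: 21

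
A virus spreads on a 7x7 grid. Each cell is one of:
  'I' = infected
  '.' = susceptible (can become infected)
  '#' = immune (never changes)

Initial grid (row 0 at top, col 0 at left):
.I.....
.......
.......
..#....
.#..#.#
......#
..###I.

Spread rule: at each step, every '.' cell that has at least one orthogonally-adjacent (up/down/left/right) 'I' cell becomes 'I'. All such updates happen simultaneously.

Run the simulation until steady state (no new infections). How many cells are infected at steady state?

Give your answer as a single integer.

Answer: 41

Derivation:
Step 0 (initial): 2 infected
Step 1: +5 new -> 7 infected
Step 2: +6 new -> 13 infected
Step 3: +7 new -> 20 infected
Step 4: +9 new -> 29 infected
Step 5: +8 new -> 37 infected
Step 6: +3 new -> 40 infected
Step 7: +1 new -> 41 infected
Step 8: +0 new -> 41 infected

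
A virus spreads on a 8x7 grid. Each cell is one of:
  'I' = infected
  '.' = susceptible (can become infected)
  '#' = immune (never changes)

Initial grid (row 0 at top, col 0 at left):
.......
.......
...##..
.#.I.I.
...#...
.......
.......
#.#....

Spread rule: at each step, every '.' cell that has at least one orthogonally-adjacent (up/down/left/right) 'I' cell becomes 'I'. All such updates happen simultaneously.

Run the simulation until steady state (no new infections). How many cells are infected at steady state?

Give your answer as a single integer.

Step 0 (initial): 2 infected
Step 1: +5 new -> 7 infected
Step 2: +7 new -> 14 infected
Step 3: +10 new -> 24 infected
Step 4: +13 new -> 37 infected
Step 5: +9 new -> 46 infected
Step 6: +4 new -> 50 infected
Step 7: +0 new -> 50 infected

Answer: 50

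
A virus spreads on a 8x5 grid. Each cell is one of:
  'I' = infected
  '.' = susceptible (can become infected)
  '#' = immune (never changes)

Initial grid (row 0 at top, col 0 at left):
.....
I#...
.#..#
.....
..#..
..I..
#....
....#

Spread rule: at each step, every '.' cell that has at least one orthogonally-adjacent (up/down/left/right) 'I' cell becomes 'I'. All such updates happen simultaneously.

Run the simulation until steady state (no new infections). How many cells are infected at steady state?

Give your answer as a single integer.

Answer: 34

Derivation:
Step 0 (initial): 2 infected
Step 1: +5 new -> 7 infected
Step 2: +9 new -> 16 infected
Step 3: +8 new -> 24 infected
Step 4: +6 new -> 30 infected
Step 5: +3 new -> 33 infected
Step 6: +1 new -> 34 infected
Step 7: +0 new -> 34 infected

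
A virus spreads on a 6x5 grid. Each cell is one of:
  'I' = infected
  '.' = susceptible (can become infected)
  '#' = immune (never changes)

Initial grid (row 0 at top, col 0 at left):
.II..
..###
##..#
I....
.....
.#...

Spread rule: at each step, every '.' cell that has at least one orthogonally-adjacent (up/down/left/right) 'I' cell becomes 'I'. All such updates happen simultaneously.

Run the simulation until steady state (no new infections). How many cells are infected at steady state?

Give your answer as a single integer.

Step 0 (initial): 3 infected
Step 1: +5 new -> 8 infected
Step 2: +5 new -> 13 infected
Step 3: +3 new -> 16 infected
Step 4: +4 new -> 20 infected
Step 5: +2 new -> 22 infected
Step 6: +1 new -> 23 infected
Step 7: +0 new -> 23 infected

Answer: 23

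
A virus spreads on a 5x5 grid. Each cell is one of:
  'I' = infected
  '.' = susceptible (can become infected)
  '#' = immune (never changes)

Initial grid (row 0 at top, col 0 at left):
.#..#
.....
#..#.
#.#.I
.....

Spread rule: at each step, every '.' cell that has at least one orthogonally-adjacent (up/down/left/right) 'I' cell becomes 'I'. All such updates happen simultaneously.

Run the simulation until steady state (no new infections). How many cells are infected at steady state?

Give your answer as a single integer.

Answer: 19

Derivation:
Step 0 (initial): 1 infected
Step 1: +3 new -> 4 infected
Step 2: +2 new -> 6 infected
Step 3: +2 new -> 8 infected
Step 4: +3 new -> 11 infected
Step 5: +5 new -> 16 infected
Step 6: +2 new -> 18 infected
Step 7: +1 new -> 19 infected
Step 8: +0 new -> 19 infected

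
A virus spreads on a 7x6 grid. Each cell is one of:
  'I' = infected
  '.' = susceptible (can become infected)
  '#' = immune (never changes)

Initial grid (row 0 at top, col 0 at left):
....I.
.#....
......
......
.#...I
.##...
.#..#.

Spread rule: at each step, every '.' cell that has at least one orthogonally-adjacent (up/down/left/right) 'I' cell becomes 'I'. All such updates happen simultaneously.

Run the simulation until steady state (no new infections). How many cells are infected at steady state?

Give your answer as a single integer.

Step 0 (initial): 2 infected
Step 1: +6 new -> 8 infected
Step 2: +9 new -> 17 infected
Step 3: +6 new -> 23 infected
Step 4: +4 new -> 27 infected
Step 5: +4 new -> 31 infected
Step 6: +2 new -> 33 infected
Step 7: +1 new -> 34 infected
Step 8: +1 new -> 35 infected
Step 9: +1 new -> 36 infected
Step 10: +0 new -> 36 infected

Answer: 36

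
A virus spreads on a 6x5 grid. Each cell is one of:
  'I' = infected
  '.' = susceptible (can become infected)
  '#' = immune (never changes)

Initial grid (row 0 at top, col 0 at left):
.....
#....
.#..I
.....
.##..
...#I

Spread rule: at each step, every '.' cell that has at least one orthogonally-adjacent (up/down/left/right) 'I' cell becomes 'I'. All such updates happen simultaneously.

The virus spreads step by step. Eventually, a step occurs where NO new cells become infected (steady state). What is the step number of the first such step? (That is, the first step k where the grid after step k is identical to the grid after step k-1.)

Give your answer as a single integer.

Answer: 10

Derivation:
Step 0 (initial): 2 infected
Step 1: +4 new -> 6 infected
Step 2: +5 new -> 11 infected
Step 3: +3 new -> 14 infected
Step 4: +3 new -> 17 infected
Step 5: +2 new -> 19 infected
Step 6: +3 new -> 22 infected
Step 7: +1 new -> 23 infected
Step 8: +1 new -> 24 infected
Step 9: +1 new -> 25 infected
Step 10: +0 new -> 25 infected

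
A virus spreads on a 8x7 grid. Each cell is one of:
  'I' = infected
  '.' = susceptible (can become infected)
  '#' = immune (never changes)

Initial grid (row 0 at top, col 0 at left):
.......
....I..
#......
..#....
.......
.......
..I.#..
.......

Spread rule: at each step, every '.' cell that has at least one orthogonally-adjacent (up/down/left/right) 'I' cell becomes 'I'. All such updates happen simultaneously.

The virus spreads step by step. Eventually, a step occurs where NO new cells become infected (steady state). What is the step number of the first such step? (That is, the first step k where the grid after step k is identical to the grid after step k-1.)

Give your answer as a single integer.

Step 0 (initial): 2 infected
Step 1: +8 new -> 10 infected
Step 2: +13 new -> 23 infected
Step 3: +14 new -> 37 infected
Step 4: +9 new -> 46 infected
Step 5: +6 new -> 52 infected
Step 6: +1 new -> 53 infected
Step 7: +0 new -> 53 infected

Answer: 7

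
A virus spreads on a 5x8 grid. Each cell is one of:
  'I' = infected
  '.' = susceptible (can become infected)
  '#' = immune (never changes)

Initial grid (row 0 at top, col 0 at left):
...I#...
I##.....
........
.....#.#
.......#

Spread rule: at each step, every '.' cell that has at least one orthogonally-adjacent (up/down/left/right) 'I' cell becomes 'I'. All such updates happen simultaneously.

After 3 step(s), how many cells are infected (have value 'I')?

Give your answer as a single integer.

Step 0 (initial): 2 infected
Step 1: +4 new -> 6 infected
Step 2: +5 new -> 11 infected
Step 3: +6 new -> 17 infected

Answer: 17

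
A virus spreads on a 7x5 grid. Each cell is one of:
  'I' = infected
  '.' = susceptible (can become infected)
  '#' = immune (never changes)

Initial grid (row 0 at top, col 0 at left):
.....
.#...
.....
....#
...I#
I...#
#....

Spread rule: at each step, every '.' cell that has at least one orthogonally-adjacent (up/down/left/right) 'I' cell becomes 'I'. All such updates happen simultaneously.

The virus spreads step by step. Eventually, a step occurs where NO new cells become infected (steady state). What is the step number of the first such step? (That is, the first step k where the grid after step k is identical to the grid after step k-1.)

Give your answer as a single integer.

Answer: 7

Derivation:
Step 0 (initial): 2 infected
Step 1: +5 new -> 7 infected
Step 2: +7 new -> 14 infected
Step 3: +7 new -> 21 infected
Step 4: +5 new -> 26 infected
Step 5: +3 new -> 29 infected
Step 6: +1 new -> 30 infected
Step 7: +0 new -> 30 infected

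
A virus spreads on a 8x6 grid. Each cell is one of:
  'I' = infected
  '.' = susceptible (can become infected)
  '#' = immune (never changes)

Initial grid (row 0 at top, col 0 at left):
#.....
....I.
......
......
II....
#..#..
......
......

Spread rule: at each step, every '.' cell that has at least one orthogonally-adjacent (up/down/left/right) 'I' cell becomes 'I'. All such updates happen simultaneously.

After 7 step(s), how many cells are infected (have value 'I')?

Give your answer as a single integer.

Answer: 45

Derivation:
Step 0 (initial): 3 infected
Step 1: +8 new -> 11 infected
Step 2: +12 new -> 23 infected
Step 3: +10 new -> 33 infected
Step 4: +6 new -> 39 infected
Step 5: +3 new -> 42 infected
Step 6: +2 new -> 44 infected
Step 7: +1 new -> 45 infected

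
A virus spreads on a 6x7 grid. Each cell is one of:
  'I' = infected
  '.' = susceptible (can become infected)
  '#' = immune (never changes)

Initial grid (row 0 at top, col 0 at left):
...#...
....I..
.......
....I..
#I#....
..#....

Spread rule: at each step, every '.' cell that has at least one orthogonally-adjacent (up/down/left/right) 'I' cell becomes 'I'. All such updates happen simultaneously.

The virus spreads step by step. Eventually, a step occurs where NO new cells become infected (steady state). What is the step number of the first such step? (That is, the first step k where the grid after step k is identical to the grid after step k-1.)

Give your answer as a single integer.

Answer: 6

Derivation:
Step 0 (initial): 3 infected
Step 1: +9 new -> 12 infected
Step 2: +13 new -> 25 infected
Step 3: +9 new -> 34 infected
Step 4: +3 new -> 37 infected
Step 5: +1 new -> 38 infected
Step 6: +0 new -> 38 infected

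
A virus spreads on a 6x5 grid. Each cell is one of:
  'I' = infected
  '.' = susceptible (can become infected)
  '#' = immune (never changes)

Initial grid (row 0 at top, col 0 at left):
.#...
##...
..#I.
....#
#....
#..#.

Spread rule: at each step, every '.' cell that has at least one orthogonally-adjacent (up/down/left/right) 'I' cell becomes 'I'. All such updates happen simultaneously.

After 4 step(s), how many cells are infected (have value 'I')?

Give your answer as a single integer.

Answer: 19

Derivation:
Step 0 (initial): 1 infected
Step 1: +3 new -> 4 infected
Step 2: +5 new -> 9 infected
Step 3: +5 new -> 14 infected
Step 4: +5 new -> 19 infected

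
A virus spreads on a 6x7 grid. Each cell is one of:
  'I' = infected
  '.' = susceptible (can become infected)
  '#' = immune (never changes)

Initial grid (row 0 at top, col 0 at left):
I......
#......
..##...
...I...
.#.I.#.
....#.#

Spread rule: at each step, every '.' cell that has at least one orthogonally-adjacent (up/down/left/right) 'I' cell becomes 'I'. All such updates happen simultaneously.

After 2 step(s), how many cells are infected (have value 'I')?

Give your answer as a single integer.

Step 0 (initial): 3 infected
Step 1: +6 new -> 9 infected
Step 2: +6 new -> 15 infected

Answer: 15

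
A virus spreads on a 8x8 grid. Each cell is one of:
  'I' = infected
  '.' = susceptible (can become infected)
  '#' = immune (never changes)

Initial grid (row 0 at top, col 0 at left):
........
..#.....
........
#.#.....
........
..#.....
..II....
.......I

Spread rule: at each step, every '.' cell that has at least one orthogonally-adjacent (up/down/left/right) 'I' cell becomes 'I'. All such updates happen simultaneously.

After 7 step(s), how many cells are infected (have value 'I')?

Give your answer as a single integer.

Step 0 (initial): 3 infected
Step 1: +7 new -> 10 infected
Step 2: +10 new -> 20 infected
Step 3: +9 new -> 29 infected
Step 4: +7 new -> 36 infected
Step 5: +7 new -> 43 infected
Step 6: +7 new -> 50 infected
Step 7: +7 new -> 57 infected

Answer: 57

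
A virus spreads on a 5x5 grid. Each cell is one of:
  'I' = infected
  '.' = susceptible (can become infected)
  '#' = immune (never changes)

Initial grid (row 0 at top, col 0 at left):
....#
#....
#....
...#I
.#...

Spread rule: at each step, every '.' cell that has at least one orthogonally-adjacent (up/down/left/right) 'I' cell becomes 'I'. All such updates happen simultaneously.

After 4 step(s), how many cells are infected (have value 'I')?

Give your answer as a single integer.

Step 0 (initial): 1 infected
Step 1: +2 new -> 3 infected
Step 2: +3 new -> 6 infected
Step 3: +3 new -> 9 infected
Step 4: +4 new -> 13 infected

Answer: 13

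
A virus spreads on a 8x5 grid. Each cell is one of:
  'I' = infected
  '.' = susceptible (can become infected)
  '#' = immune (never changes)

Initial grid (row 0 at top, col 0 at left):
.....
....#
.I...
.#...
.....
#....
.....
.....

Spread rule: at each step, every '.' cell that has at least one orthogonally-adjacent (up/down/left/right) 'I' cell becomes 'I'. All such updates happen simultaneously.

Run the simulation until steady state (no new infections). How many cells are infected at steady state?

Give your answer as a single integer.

Answer: 37

Derivation:
Step 0 (initial): 1 infected
Step 1: +3 new -> 4 infected
Step 2: +6 new -> 10 infected
Step 3: +7 new -> 17 infected
Step 4: +5 new -> 22 infected
Step 5: +5 new -> 27 infected
Step 6: +4 new -> 31 infected
Step 7: +4 new -> 35 infected
Step 8: +2 new -> 37 infected
Step 9: +0 new -> 37 infected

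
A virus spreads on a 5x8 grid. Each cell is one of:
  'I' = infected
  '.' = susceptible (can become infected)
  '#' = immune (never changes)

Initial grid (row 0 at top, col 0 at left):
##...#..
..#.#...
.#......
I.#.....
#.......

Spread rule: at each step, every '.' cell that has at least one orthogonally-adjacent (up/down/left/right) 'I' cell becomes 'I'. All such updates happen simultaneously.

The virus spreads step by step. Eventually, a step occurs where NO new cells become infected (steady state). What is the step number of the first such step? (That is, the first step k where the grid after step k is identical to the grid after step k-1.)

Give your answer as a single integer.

Answer: 13

Derivation:
Step 0 (initial): 1 infected
Step 1: +2 new -> 3 infected
Step 2: +2 new -> 5 infected
Step 3: +2 new -> 7 infected
Step 4: +1 new -> 8 infected
Step 5: +2 new -> 10 infected
Step 6: +3 new -> 13 infected
Step 7: +5 new -> 18 infected
Step 8: +4 new -> 22 infected
Step 9: +5 new -> 27 infected
Step 10: +2 new -> 29 infected
Step 11: +2 new -> 31 infected
Step 12: +1 new -> 32 infected
Step 13: +0 new -> 32 infected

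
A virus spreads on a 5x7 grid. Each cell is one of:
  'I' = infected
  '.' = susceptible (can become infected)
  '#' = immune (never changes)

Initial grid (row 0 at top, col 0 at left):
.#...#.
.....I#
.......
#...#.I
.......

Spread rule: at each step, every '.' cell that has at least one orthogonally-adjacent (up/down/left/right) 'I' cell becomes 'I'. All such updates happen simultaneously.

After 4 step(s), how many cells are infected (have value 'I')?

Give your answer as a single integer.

Answer: 20

Derivation:
Step 0 (initial): 2 infected
Step 1: +5 new -> 7 infected
Step 2: +4 new -> 11 infected
Step 3: +4 new -> 15 infected
Step 4: +5 new -> 20 infected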